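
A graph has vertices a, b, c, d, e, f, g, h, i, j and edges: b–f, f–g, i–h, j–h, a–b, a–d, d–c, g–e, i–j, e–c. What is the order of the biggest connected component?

7

Starting from h we can reach h, i, j. That is one component of size 3.
Starting from a we can reach a, b, c, d, e, f, g. That is one component of size 7.
The largest has 7 vertices.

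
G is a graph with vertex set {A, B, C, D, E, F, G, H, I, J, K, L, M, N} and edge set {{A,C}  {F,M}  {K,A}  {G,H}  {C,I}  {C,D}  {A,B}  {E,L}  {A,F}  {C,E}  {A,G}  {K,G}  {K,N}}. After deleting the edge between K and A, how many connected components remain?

2

K and A are still connected via K-G-A, so the component count stays at 2.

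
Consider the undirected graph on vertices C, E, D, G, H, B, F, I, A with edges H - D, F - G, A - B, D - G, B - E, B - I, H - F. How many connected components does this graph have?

3

C is isolated — a component by itself.
Starting from D we can reach D, F, G, H. That is one component of size 4.
Starting from A we can reach A, B, E, I. That is one component of size 4.
Total: 3 components.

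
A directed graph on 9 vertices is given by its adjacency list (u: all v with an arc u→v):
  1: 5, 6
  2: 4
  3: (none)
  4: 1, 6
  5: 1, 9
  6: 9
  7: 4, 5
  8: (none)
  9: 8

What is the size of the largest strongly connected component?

2

{1, 5} are all mutually reachable — one SCC of size 2.
{6} is an SCC by itself.
{3} is an SCC by itself.
{4} is an SCC by itself.
{9} is an SCC by itself.
(and 3 more singleton SCCs)
The largest has 2 vertices.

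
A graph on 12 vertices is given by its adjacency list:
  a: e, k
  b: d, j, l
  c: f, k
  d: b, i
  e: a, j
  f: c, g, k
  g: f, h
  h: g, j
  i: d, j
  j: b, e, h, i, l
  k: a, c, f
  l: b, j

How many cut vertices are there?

Removing j increases the component count from 1 to 2, so j is a cut vertex.
By contrast removing l leaves 1 component; it is not a cut vertex. No other vertex is a cut vertex either.

1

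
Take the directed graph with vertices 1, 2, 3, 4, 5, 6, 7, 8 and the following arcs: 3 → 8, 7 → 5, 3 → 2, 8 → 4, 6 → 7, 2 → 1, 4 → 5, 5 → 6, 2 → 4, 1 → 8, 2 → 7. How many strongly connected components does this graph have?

6

{5, 6, 7} are all mutually reachable — one SCC of size 3.
{2} is an SCC by itself.
{4} is an SCC by itself.
{1} is an SCC by itself.
{3} is an SCC by itself.
(and 1 more singleton SCC)
That gives 6 strongly connected components.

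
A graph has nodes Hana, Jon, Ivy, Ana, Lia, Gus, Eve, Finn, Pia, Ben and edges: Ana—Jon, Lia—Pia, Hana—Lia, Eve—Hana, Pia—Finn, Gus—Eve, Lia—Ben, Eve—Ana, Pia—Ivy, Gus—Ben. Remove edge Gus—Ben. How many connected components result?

Gus and Ben are still connected via Gus-Eve-Hana-Lia-Ben, so the component count stays at 1.

1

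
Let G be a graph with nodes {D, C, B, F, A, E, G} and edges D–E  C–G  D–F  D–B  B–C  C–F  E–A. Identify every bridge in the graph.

The edges on the cycle D-B-C-F-D are not bridges since each lies on that cycle.
But removing E–A disconnects E from A; removing C–G disconnects C from G; removing D–E disconnects D from E — these are bridges.

A-E, C-G, D-E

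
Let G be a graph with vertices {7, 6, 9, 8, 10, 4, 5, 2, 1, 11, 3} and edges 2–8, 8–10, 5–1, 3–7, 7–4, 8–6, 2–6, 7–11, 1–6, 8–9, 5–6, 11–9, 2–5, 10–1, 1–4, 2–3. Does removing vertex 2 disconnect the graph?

No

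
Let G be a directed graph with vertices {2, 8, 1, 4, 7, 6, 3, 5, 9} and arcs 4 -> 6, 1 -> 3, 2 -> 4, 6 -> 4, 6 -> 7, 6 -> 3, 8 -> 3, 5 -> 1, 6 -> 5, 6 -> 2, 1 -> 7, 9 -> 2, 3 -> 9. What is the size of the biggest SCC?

7

{1, 2, 3, 4, 5, 6, 9} are all mutually reachable — one SCC of size 7.
{8} is an SCC by itself.
{7} is an SCC by itself.
The largest has 7 vertices.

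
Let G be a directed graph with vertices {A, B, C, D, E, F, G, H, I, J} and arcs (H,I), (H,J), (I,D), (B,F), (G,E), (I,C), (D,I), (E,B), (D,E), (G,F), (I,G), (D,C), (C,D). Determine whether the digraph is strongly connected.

No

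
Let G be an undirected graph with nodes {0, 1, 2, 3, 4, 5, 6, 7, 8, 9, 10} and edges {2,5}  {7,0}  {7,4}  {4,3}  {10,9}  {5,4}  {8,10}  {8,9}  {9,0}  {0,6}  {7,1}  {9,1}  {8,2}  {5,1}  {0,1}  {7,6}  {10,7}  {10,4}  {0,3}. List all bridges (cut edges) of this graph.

The edges on the cycle 8-10-7-6-0-9-8 are not bridges since each lies on that cycle.
Every edge lies on some cycle, so there are no bridges.

none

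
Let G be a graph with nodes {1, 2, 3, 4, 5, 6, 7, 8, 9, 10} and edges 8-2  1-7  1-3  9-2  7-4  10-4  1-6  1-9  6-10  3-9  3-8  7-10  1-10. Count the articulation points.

Removing 1 increases the component count from 2 to 3, so 1 is a cut vertex.
By contrast removing 8 leaves 2 components; it is not a cut vertex. No other vertex is a cut vertex either.

1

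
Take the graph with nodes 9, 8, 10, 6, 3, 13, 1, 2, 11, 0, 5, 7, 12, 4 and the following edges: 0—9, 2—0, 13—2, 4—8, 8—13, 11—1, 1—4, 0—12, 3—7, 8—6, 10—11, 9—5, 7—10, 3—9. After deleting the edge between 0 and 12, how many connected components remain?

Before removal there is 1 component.
0—12 is a bridge — removing it separates 0's side from 12's side.
After removal: 2 components.

2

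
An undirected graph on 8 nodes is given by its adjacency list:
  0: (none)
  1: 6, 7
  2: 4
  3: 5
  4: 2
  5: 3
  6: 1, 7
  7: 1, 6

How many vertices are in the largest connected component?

3

0 is isolated — a component by itself.
Starting from 2 we can reach 2, 4. That is one component of size 2.
Starting from 3 we can reach 3, 5. That is one component of size 2.
Starting from 1 we can reach 1, 6, 7. That is one component of size 3.
The largest has 3 vertices.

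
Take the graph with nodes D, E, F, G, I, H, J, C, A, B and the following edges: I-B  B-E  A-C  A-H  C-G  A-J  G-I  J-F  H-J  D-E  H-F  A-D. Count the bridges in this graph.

0

The edges on the cycle A-H-F-J-A are not bridges since each lies on that cycle.
Every edge lies on some cycle, so there are no bridges.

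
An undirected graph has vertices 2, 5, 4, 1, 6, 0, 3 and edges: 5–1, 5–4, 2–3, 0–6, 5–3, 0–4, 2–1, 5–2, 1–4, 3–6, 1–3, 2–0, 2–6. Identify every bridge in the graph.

none

The edges on the cycle 2-3-6-0-2 are not bridges since each lies on that cycle.
Every edge lies on some cycle, so there are no bridges.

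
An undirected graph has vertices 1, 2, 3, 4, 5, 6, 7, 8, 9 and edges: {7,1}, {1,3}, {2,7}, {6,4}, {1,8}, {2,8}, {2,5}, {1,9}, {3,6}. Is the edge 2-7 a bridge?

No

After removing 2-7, the path 2-8-1-7 still connects them, so the edge is not a bridge.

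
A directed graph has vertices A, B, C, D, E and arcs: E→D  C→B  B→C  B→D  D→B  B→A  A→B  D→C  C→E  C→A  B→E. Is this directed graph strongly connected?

From E we can reach every vertex (A, B, C, D, E), and every vertex can reach E (A, B, C, D, E). So the whole graph is one strongly connected component.

Yes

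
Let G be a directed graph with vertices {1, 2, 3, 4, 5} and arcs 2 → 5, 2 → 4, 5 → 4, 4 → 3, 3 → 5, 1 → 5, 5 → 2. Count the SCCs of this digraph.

2

{2, 3, 4, 5} are all mutually reachable — one SCC of size 4.
{1} is an SCC by itself.
That gives 2 strongly connected components.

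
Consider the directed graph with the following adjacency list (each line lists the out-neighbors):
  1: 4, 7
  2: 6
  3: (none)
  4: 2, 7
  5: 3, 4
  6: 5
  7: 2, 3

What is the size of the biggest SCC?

{2, 4, 5, 6, 7} are all mutually reachable — one SCC of size 5.
{3} is an SCC by itself.
{1} is an SCC by itself.
The largest has 5 vertices.

5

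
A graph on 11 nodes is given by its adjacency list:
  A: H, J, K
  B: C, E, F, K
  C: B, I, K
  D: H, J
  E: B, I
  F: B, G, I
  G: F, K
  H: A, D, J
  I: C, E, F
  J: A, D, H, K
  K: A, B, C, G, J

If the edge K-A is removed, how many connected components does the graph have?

1

K and A are still connected via K-J-A, so the component count stays at 1.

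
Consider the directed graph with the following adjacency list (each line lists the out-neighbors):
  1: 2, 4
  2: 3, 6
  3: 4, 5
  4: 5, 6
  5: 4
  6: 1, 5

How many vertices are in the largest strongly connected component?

6

{1, 2, 3, 4, 5, 6} are all mutually reachable — one SCC of size 6.
The largest has 6 vertices.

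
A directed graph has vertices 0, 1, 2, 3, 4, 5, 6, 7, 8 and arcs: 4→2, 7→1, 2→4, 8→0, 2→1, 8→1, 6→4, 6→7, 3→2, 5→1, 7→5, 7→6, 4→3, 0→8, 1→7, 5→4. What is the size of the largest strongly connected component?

{1, 2, 3, 4, 5, 6, 7} are all mutually reachable — one SCC of size 7.
{0, 8} are all mutually reachable — one SCC of size 2.
The largest has 7 vertices.

7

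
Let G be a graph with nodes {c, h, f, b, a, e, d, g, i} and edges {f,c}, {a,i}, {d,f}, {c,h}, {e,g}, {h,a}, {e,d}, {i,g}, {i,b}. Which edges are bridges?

b-i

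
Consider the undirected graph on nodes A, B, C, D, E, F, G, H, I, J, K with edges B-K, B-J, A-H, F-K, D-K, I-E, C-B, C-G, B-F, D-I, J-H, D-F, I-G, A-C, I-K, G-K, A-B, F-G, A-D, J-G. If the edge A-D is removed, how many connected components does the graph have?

A and D are still connected via A-B-F-D, so the component count stays at 1.

1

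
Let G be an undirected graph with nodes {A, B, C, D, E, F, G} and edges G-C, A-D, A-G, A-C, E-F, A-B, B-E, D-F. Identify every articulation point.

Removing A increases the component count from 1 to 2, so A is a cut vertex.
By contrast removing G leaves 1 component; it is not a cut vertex. No other vertex is a cut vertex either.

A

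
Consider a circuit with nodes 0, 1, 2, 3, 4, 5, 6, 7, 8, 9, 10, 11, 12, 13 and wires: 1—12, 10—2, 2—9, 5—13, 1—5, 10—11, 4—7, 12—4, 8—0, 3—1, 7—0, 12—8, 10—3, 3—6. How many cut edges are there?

9

The edges on the cycle 12-4-7-0-8-12 are not bridges since each lies on that cycle.
But removing 11—10 disconnects 11 from 10; removing 6—3 disconnects 6 from 3; removing 10—2 disconnects 10 from 2; removing 1—5 disconnects 1 from 5 — these are bridges.
In total 9 edges are bridges.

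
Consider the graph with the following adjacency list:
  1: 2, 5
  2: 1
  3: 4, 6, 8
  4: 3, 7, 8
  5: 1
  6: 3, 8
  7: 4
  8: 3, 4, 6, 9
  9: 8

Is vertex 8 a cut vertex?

Yes

Deleting 8 raises the number of components from 2 to 3, so 8 is a cut vertex.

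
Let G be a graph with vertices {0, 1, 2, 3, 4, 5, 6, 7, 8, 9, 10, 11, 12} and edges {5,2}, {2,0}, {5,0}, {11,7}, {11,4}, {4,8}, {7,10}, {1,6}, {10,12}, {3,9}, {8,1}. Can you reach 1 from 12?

Yes

From 12 we can reach 1, 4, 6, 7, 8, 10, 11, 12, which includes 1.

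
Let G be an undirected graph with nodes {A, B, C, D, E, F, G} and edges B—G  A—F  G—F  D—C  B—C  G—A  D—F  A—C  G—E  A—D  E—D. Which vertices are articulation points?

none

Removing E, for instance, still leaves 1 component. No single vertex removal increases the component count — the graph has no articulation points.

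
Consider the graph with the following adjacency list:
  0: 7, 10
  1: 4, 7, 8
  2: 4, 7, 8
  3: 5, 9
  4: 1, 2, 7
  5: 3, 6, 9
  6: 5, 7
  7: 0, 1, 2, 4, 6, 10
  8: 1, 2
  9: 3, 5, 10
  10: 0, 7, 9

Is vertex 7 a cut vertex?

Deleting 7 raises the number of components from 1 to 2, so 7 is a cut vertex.

Yes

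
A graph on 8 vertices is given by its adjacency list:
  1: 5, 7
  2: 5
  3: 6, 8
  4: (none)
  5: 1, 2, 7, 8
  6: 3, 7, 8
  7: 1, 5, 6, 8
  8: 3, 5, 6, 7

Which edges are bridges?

The edges on the cycle 5-1-7-5 are not bridges since each lies on that cycle.
But removing 5-2 disconnects 5 from 2 — this is a bridge.

2-5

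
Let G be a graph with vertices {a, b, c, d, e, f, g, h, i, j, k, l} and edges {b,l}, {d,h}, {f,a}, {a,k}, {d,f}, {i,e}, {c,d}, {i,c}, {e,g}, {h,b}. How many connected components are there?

2

j is isolated — a component by itself.
Starting from a we can reach a, b, c, d, e, f, g, h, i, k, l. That is one component of size 11.
Total: 2 components.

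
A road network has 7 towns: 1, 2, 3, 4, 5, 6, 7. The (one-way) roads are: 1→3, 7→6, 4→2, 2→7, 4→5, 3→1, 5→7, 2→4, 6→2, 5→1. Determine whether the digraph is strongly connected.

No

There is no directed path from 1 to 4, so the graph is not strongly connected.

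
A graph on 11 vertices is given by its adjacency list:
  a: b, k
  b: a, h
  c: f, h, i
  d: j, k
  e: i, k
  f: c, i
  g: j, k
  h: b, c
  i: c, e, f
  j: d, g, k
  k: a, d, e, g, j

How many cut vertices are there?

1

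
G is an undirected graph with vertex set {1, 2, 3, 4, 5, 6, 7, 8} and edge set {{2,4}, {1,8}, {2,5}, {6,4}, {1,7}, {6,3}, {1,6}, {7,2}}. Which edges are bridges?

1-8, 2-5, 3-6

The edges on the cycle 1-7-2-4-6-1 are not bridges since each lies on that cycle.
But removing 8 - 1 disconnects 8 from 1; removing 3 - 6 disconnects 3 from 6; removing 5 - 2 disconnects 5 from 2 — these are bridges.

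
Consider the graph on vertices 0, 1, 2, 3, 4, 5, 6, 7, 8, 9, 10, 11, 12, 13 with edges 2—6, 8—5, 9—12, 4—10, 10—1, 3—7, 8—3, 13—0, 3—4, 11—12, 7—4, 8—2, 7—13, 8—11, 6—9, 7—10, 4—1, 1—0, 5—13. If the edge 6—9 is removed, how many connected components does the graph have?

6 and 9 are still connected via 6-2-8-11-12-9, so the component count stays at 1.

1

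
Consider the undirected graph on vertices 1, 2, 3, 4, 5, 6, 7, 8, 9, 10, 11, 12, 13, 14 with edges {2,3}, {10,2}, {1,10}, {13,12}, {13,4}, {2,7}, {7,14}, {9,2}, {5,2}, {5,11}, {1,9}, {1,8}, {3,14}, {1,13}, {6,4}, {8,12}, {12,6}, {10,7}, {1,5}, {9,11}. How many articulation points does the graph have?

Removing 1 increases the component count from 1 to 2, so 1 is a cut vertex.
By contrast removing 3 leaves 1 component; it is not a cut vertex. No other vertex is a cut vertex either.

1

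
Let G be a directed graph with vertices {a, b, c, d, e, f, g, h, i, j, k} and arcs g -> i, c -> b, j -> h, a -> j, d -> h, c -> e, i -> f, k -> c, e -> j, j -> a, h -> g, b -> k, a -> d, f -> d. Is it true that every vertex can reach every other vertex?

No

There is no directed path from j to c, so the graph is not strongly connected.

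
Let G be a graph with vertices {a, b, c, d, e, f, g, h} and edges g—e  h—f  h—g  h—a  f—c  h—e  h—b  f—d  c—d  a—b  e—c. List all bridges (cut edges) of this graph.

The edges on the cycle h-a-b-h are not bridges since each lies on that cycle.
Every edge lies on some cycle, so there are no bridges.

none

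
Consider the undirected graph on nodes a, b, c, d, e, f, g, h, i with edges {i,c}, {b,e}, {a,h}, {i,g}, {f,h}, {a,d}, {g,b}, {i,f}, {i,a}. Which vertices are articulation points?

a, b, g, i

Removing a increases the component count from 1 to 2, so a is a cut vertex.
Removing b increases the component count from 1 to 2, so b is a cut vertex.
Removing g increases the component count from 1 to 2, so g is a cut vertex.
Likewise i is a cut vertex.
By contrast removing d leaves 1 component; it is not a cut vertex. No other vertex is a cut vertex either.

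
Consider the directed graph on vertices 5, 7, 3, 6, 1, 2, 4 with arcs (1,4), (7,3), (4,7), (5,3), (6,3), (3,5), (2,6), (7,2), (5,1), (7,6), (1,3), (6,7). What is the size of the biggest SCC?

{1, 2, 3, 4, 5, 6, 7} are all mutually reachable — one SCC of size 7.
The largest has 7 vertices.

7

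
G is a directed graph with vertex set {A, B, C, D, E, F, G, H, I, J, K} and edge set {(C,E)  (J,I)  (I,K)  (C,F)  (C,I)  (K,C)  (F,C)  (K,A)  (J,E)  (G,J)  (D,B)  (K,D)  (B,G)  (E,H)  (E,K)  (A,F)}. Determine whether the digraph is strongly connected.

No

There is no directed path from H to C, so the graph is not strongly connected.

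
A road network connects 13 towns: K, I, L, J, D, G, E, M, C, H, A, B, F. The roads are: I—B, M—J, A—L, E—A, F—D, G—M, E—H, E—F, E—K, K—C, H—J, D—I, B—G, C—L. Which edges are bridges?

none

The edges on the cycle E-F-D-I-B-G-M-J-H-E are not bridges since each lies on that cycle.
Every edge lies on some cycle, so there are no bridges.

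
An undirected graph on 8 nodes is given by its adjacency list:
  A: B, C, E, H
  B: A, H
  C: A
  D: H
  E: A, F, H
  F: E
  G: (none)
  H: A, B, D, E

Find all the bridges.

The edges on the cycle E-H-B-A-E are not bridges since each lies on that cycle.
But removing F-E disconnects F from E; removing D-H disconnects D from H; removing A-C disconnects A from C — these are bridges.

A-C, D-H, E-F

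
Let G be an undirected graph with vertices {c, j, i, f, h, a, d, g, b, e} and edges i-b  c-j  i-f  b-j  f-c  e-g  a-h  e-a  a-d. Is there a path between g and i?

No

The component containing g is {a, d, e, g, h}, and i is not in it.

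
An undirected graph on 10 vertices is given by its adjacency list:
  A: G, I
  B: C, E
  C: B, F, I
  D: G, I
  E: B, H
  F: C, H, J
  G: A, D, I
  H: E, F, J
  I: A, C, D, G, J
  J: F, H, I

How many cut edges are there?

0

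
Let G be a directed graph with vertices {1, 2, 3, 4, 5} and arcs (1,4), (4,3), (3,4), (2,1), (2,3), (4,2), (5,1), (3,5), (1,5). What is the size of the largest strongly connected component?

5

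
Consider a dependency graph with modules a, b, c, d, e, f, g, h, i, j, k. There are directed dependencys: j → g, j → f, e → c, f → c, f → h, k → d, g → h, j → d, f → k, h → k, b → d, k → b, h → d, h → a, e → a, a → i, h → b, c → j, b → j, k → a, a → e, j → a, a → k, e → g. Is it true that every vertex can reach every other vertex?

No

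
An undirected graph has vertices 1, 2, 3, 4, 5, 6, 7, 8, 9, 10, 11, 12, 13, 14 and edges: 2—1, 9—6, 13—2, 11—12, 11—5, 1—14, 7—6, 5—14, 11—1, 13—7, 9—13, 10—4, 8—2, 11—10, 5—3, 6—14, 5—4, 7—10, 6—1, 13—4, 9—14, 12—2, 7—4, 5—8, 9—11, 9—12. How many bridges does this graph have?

1

The edges on the cycle 9-13-7-6-1-14-5-11-9 are not bridges since each lies on that cycle.
But removing 3—5 disconnects 3 from 5 — this is a bridge.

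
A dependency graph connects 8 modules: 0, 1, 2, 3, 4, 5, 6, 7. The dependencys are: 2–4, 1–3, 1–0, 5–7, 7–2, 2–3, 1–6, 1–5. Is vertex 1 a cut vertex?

Deleting 1 raises the number of components from 1 to 3, so 1 is a cut vertex.

Yes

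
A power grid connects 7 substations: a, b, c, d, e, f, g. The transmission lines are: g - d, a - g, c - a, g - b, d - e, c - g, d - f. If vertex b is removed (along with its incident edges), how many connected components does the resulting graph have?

1

With b gone, the remaining components are: {a, c, d, e, f, g}.
That is 1 component.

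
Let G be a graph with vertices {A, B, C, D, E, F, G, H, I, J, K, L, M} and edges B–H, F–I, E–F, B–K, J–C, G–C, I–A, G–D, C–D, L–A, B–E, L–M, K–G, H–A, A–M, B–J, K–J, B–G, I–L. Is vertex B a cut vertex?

Yes

Deleting B raises the number of components from 1 to 2, so B is a cut vertex.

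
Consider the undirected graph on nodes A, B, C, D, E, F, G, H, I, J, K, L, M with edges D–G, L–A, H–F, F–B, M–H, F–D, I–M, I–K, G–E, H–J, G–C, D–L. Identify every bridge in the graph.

removing M–I disconnects M from I; removing K–I disconnects K from I; removing E–G disconnects E from G; removing F–B disconnects F from B — these are bridges.
In total 12 edges are bridges.

A-L, B-F, C-G, D-F, D-G, D-L, E-G, F-H, H-J, H-M, I-K, I-M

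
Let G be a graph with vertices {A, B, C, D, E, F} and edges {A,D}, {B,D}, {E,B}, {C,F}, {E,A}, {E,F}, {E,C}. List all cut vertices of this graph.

E

Removing E increases the component count from 1 to 2, so E is a cut vertex.
By contrast removing A leaves 1 component; it is not a cut vertex. No other vertex is a cut vertex either.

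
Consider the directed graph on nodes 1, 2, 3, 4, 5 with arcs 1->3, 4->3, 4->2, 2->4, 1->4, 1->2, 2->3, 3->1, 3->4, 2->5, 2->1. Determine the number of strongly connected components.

{1, 2, 3, 4} are all mutually reachable — one SCC of size 4.
{5} is an SCC by itself.
That gives 2 strongly connected components.

2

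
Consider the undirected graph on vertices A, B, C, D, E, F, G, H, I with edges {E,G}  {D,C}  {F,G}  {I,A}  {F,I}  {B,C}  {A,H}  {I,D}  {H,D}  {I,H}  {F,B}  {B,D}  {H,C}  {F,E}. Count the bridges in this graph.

The edges on the cycle F-E-G-F are not bridges since each lies on that cycle.
Every edge lies on some cycle, so there are no bridges.

0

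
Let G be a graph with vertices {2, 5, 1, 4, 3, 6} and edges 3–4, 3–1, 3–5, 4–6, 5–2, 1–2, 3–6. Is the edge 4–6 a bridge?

No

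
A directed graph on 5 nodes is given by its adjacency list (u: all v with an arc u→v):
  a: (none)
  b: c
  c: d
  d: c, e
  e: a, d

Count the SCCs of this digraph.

3

{c, d, e} are all mutually reachable — one SCC of size 3.
{a} is an SCC by itself.
{b} is an SCC by itself.
That gives 3 strongly connected components.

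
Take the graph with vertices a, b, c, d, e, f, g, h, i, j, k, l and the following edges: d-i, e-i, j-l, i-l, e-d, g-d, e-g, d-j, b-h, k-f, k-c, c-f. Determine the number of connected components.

4

a is isolated — a component by itself.
Starting from b we can reach b, h. That is one component of size 2.
Starting from c we can reach c, f, k. That is one component of size 3.
Starting from d we can reach d, e, g, i, j, l. That is one component of size 6.
Total: 4 components.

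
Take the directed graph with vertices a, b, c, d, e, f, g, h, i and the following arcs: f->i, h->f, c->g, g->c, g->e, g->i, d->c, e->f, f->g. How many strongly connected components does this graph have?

{c, e, f, g} are all mutually reachable — one SCC of size 4.
{i} is an SCC by itself.
{d} is an SCC by itself.
{b} is an SCC by itself.
{a} is an SCC by itself.
(and 1 more singleton SCC)
That gives 6 strongly connected components.

6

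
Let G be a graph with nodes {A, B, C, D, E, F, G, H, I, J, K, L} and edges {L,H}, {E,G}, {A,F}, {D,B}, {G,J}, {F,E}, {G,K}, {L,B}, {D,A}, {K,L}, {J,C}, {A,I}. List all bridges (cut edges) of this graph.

The edges on the cycle D-A-F-E-G-K-L-B-D are not bridges since each lies on that cycle.
But removing J—C disconnects J from C; removing H—L disconnects H from L; removing A—I disconnects A from I; removing J—G disconnects J from G — these are bridges.

A-I, C-J, G-J, H-L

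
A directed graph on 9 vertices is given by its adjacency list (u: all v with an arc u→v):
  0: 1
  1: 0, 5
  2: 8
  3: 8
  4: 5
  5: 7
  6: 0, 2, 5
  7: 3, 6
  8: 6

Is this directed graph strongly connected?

No

There is no directed path from 1 to 4, so the graph is not strongly connected.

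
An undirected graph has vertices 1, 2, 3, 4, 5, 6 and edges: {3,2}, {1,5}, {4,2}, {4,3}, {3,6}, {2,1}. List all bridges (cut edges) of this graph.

1-2, 1-5, 3-6

The edges on the cycle 4-3-2-4 are not bridges since each lies on that cycle.
But removing 1—5 disconnects 1 from 5; removing 2—1 disconnects 2 from 1; removing 3—6 disconnects 3 from 6 — these are bridges.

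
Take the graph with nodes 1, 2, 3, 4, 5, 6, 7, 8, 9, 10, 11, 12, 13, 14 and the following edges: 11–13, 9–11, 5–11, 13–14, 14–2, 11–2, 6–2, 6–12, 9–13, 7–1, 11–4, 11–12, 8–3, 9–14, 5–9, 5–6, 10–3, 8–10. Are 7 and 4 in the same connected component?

The component containing 7 is {1, 7}, and 4 is not in it.

No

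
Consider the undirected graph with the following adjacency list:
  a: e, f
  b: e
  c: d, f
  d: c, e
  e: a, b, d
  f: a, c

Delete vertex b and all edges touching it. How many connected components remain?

1

With b gone, the remaining components are: {a, c, d, e, f}.
That is 1 component.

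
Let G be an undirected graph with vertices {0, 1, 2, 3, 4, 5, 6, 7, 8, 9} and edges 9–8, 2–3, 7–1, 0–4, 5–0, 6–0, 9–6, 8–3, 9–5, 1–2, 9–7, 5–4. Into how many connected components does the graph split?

Starting from 0 we can reach 0, 1, 2, 3, 4, 5, 6, 7, 8, 9. That is one component of size 10.
Total: 1 component.

1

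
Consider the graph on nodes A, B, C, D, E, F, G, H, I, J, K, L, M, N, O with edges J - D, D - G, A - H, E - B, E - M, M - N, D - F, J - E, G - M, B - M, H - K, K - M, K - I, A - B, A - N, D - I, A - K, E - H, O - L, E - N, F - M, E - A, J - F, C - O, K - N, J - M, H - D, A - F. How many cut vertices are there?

Removing O increases the component count from 2 to 3, so O is a cut vertex.
By contrast removing D leaves 2 components; it is not a cut vertex. No other vertex is a cut vertex either.

1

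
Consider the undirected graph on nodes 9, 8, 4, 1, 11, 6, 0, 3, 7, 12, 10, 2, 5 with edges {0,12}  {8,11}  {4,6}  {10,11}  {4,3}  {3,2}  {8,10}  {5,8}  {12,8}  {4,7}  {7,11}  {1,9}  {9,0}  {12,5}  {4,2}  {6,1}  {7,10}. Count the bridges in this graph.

The edges on the cycle 4-3-2-4 are not bridges since each lies on that cycle.
Every edge lies on some cycle, so there are no bridges.

0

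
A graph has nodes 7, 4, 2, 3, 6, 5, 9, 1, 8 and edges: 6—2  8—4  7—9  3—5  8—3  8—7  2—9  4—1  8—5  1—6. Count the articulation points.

Removing 8 increases the component count from 1 to 2, so 8 is a cut vertex.
By contrast removing 3 leaves 1 component; it is not a cut vertex. No other vertex is a cut vertex either.

1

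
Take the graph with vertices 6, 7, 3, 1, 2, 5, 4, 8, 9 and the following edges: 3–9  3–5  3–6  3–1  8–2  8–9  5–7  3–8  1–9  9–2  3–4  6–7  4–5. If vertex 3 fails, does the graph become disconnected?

Deleting 3 raises the number of components from 1 to 2, so 3 is a cut vertex.

Yes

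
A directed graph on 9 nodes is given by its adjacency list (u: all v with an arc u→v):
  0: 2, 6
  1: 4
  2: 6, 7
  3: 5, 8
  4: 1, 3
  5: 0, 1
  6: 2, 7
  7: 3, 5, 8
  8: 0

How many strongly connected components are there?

{0, 1, 2, 3, 4, 5, 6, 7, 8} are all mutually reachable — one SCC of size 9.
That gives 1 strongly connected component.

1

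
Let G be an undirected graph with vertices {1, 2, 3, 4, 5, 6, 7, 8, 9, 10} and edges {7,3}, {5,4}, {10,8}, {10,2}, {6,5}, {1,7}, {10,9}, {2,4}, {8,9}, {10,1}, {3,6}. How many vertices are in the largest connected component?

Starting from 1 we can reach 1, 2, 3, 4, 5, 6, 7, 8, 9, 10. That is one component of size 10.
The largest has 10 vertices.

10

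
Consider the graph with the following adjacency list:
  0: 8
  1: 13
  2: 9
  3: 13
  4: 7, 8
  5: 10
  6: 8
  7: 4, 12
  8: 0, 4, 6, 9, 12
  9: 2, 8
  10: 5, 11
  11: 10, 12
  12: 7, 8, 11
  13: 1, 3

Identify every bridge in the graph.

The edges on the cycle 8-4-7-12-8 are not bridges since each lies on that cycle.
But removing 12-11 disconnects 12 from 11; removing 9-2 disconnects 9 from 2; removing 1-13 disconnects 1 from 13; removing 11-10 disconnects 11 from 10 — these are bridges.
In total 9 edges are bridges.

0-8, 1-13, 10-11, 10-5, 11-12, 13-3, 2-9, 6-8, 8-9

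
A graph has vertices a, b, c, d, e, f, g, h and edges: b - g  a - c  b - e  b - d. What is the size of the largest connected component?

4

h is isolated — a component by itself.
f is isolated — a component by itself.
Starting from a we can reach a, c. That is one component of size 2.
Starting from b we can reach b, d, e, g. That is one component of size 4.
The largest has 4 vertices.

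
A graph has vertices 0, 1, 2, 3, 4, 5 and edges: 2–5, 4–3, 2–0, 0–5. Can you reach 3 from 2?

No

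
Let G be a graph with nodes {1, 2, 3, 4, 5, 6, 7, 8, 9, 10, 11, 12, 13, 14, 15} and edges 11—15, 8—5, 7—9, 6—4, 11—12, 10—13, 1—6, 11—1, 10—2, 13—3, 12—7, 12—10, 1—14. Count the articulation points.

7

Removing 1 increases the component count from 2 to 4, so 1 is a cut vertex.
Removing 6 increases the component count from 2 to 3, so 6 is a cut vertex.
Removing 7 increases the component count from 2 to 3, so 7 is a cut vertex.
Likewise 10, 11, 12, 13 are cut vertices.
By contrast removing 14 leaves 2 components; it is not a cut vertex. No other vertex is a cut vertex either.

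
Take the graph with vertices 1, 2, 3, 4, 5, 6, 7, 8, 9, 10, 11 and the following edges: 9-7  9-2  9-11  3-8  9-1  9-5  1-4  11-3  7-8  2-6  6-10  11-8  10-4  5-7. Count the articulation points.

1

Removing 9 increases the component count from 1 to 2, so 9 is a cut vertex.
By contrast removing 3 leaves 1 component; it is not a cut vertex. No other vertex is a cut vertex either.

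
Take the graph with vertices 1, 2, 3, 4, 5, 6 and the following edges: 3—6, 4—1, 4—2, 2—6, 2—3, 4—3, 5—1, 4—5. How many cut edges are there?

0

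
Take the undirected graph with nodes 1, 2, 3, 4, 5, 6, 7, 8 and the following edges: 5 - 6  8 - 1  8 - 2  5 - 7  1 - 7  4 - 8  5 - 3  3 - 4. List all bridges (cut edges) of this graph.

2-8, 5-6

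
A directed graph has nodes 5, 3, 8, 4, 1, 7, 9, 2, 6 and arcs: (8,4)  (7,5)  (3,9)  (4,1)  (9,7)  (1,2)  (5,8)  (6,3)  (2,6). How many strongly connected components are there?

1

{1, 2, 3, 4, 5, 6, 7, 8, 9} are all mutually reachable — one SCC of size 9.
That gives 1 strongly connected component.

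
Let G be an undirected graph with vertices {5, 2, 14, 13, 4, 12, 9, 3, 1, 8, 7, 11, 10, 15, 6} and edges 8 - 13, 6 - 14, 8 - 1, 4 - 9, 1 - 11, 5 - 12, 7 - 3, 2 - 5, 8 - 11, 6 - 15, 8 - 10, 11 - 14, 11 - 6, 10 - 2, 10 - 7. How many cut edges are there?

9

The edges on the cycle 11-6-14-11 are not bridges since each lies on that cycle.
But removing 4 - 9 disconnects 4 from 9; removing 7 - 3 disconnects 7 from 3; removing 5 - 2 disconnects 5 from 2; removing 6 - 15 disconnects 6 from 15 — these are bridges.
In total 9 edges are bridges.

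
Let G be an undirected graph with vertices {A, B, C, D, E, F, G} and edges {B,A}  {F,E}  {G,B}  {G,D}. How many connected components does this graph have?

3

C is isolated — a component by itself.
Starting from E we can reach E, F. That is one component of size 2.
Starting from A we can reach A, B, D, G. That is one component of size 4.
Total: 3 components.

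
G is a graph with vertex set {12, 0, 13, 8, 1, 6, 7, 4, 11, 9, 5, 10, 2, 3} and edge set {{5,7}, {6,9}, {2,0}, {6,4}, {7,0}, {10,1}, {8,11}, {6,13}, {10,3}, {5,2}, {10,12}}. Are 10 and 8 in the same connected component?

The component containing 10 is {1, 3, 10, 12}, and 8 is not in it.

No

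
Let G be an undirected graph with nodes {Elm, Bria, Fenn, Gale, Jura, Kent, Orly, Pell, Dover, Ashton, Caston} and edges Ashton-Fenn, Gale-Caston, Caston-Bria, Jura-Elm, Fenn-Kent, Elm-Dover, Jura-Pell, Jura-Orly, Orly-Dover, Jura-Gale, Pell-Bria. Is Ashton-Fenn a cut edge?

Yes

Removing Ashton-Fenn leaves no path between Ashton and Fenn: the component count goes from 2 to 3. So it is a bridge.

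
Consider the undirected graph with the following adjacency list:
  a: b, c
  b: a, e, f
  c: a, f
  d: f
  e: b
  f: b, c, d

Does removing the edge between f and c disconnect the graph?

No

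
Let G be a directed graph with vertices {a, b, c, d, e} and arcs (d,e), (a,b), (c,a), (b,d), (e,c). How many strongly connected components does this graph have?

{a, b, c, d, e} are all mutually reachable — one SCC of size 5.
That gives 1 strongly connected component.

1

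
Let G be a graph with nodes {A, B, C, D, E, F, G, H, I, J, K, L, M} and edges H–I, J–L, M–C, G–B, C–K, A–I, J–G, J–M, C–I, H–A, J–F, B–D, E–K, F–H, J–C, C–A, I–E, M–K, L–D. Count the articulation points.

1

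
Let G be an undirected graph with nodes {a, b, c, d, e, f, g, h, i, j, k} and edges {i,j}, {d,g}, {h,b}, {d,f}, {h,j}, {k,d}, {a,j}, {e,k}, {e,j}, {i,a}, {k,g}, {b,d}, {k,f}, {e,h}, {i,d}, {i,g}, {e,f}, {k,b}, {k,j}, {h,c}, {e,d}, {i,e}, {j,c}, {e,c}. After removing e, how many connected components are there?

With e gone, the remaining components are: {a, b, c, d, f, g, h, i, j, k}.
That is 1 component.

1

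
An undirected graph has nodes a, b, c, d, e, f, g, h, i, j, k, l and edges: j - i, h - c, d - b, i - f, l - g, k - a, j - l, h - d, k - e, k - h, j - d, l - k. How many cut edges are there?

7

The edges on the cycle j-l-k-h-d-j are not bridges since each lies on that cycle.
But removing l - g disconnects l from g; removing k - a disconnects k from a; removing j - i disconnects j from i; removing k - e disconnects k from e — these are bridges.
In total 7 edges are bridges.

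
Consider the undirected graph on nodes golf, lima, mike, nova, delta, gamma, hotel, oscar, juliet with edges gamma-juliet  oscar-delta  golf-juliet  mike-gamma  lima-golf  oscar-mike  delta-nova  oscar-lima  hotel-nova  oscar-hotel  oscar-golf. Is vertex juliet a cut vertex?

Deleting juliet leaves 1 component (was 1) (its neighbors golf, gamma remain connected to each other), so juliet is not a cut vertex.

No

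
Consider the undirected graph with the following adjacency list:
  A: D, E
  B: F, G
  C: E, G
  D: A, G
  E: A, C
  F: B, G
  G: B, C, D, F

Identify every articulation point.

G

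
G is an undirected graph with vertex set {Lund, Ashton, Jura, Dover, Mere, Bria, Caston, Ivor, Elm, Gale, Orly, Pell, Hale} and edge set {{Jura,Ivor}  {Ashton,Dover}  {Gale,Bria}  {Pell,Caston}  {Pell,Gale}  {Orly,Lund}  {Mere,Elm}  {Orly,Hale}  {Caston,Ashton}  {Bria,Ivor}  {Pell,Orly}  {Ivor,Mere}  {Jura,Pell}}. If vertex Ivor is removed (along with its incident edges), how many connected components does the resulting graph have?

With Ivor gone, the remaining components are: {Elm, Mere}; {Bria, Gale, Hale, Jura, Lund, Orly, Pell, Dover, Ashton, Caston}.
That is 2 components.

2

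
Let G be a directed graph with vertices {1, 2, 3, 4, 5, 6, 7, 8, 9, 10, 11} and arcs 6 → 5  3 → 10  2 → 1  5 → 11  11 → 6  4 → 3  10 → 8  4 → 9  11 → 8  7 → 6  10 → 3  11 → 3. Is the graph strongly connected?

No

There is no directed path from 5 to 9, so the graph is not strongly connected.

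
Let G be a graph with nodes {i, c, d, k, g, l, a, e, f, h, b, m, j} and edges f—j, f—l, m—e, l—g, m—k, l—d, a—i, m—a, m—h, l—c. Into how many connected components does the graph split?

b is isolated — a component by itself.
Starting from a we can reach a, e, h, i, k, m. That is one component of size 6.
Starting from c we can reach c, d, f, g, j, l. That is one component of size 6.
Total: 3 components.

3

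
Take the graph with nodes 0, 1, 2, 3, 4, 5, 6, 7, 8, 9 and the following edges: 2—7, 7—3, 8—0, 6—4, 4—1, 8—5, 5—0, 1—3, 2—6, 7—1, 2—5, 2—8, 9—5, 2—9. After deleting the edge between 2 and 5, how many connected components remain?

2 and 5 are still connected via 2-9-5, so the component count stays at 1.

1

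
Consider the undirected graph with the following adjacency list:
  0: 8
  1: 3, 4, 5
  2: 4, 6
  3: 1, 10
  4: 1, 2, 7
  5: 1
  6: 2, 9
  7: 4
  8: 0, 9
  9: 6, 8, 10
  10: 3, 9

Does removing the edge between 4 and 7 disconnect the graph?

Removing 4-7 leaves no path between 4 and 7: the component count goes from 1 to 2. So it is a bridge.

Yes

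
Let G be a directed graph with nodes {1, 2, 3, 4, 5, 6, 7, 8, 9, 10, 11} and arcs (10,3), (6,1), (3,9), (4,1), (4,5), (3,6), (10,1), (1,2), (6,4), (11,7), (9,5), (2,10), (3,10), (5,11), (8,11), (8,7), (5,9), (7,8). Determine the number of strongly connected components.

{1, 2, 3, 4, 6, 10} are all mutually reachable — one SCC of size 6.
{7, 8, 11} are all mutually reachable — one SCC of size 3.
{5, 9} are all mutually reachable — one SCC of size 2.
That gives 3 strongly connected components.

3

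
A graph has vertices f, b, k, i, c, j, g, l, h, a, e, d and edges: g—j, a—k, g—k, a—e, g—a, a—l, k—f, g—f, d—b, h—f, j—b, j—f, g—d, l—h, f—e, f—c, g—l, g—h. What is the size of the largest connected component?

11

i is isolated — a component by itself.
Starting from a we can reach a, b, c, d, e, f, g, h, j, k, l. That is one component of size 11.
The largest has 11 vertices.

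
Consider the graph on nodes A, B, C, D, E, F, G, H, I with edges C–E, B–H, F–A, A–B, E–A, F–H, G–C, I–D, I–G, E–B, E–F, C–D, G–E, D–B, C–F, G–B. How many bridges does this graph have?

The edges on the cycle C-F-H-B-D-C are not bridges since each lies on that cycle.
Every edge lies on some cycle, so there are no bridges.

0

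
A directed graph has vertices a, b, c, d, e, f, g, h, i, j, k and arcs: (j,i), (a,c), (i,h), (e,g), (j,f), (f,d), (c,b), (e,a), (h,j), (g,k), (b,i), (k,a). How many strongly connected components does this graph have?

9

{h, i, j} are all mutually reachable — one SCC of size 3.
{g} is an SCC by itself.
{d} is an SCC by itself.
{f} is an SCC by itself.
{b} is an SCC by itself.
(and 4 more singleton SCCs)
That gives 9 strongly connected components.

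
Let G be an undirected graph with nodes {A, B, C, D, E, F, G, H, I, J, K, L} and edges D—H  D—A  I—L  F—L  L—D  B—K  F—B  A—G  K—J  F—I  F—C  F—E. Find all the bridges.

A-D, A-G, B-F, B-K, C-F, D-H, D-L, E-F, J-K

The edges on the cycle F-I-L-F are not bridges since each lies on that cycle.
But removing H—D disconnects H from D; removing F—C disconnects F from C; removing F—E disconnects F from E; removing F—B disconnects F from B — these are bridges.
In total 9 edges are bridges.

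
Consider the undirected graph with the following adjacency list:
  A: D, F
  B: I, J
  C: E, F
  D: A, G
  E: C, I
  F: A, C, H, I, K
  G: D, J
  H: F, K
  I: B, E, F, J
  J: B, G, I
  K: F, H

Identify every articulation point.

F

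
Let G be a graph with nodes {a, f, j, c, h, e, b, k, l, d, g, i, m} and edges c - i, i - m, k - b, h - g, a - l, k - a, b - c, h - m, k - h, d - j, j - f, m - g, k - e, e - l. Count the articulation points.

2

Removing j increases the component count from 2 to 3, so j is a cut vertex.
Removing k increases the component count from 2 to 3, so k is a cut vertex.
By contrast removing i leaves 2 components; it is not a cut vertex. No other vertex is a cut vertex either.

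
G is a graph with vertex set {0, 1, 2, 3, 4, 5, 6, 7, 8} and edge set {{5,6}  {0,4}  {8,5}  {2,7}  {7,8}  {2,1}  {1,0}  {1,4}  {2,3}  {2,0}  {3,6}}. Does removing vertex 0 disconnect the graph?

No

Deleting 0 leaves 1 component (was 1) (its neighbors 1, 2, 4 remain connected to each other), so 0 is not a cut vertex.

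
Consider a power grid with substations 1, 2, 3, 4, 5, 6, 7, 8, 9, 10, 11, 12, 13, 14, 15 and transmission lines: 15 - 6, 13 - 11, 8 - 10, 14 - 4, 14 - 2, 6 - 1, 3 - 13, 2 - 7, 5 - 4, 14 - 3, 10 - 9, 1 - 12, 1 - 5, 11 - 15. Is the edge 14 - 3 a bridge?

No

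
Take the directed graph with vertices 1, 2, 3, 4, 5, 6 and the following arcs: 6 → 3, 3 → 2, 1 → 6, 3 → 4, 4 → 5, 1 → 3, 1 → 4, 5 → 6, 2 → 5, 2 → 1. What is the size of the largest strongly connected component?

6

{1, 2, 3, 4, 5, 6} are all mutually reachable — one SCC of size 6.
The largest has 6 vertices.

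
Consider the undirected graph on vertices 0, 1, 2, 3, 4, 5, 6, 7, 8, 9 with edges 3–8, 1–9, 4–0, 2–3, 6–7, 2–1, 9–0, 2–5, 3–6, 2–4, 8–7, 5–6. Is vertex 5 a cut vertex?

Deleting 5 leaves 1 component (was 1) (its neighbors 2, 6 remain connected to each other), so 5 is not a cut vertex.

No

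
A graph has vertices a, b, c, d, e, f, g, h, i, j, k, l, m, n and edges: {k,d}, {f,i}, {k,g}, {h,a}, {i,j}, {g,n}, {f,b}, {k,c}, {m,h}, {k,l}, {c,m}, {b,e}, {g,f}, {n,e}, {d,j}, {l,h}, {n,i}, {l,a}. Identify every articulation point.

k

Removing k increases the component count from 1 to 2, so k is a cut vertex.
By contrast removing h leaves 1 component; it is not a cut vertex. No other vertex is a cut vertex either.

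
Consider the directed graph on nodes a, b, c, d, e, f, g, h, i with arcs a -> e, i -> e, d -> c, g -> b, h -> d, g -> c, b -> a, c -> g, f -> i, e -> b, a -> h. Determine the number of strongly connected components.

3

{a, b, c, d, e, g, h} are all mutually reachable — one SCC of size 7.
{f} is an SCC by itself.
{i} is an SCC by itself.
That gives 3 strongly connected components.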